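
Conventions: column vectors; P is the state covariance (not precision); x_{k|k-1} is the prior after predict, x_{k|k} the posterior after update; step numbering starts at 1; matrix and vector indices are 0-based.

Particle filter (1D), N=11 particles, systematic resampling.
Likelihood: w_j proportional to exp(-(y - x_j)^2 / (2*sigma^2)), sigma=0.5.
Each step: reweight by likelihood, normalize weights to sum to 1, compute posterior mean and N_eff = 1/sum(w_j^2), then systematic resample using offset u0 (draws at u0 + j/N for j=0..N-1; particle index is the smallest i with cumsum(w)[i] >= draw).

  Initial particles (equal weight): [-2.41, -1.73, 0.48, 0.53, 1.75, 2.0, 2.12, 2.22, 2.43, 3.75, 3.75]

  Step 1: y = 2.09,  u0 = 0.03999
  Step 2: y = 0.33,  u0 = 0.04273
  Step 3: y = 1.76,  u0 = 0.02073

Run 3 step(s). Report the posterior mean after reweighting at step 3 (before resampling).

post_mean = 1.8193

step 1: w=[0.0000, 0.0000, 0.0012, 0.0017, 0.1741, 0.2159, 0.2190, 0.2121, 0.1741, 0.0009, 0.0009]  mean=2.1030  Neff=4.9943  idx=[4, 4, 5, 5, 6, 6, 6, 7, 7, 8, 8]
step 2: w=[0.3557, 0.3557, 0.0759, 0.0759, 0.0331, 0.0331, 0.0331, 0.0158, 0.0158, 0.0030, 0.0030]  mean=1.8436  Neff=3.7262  idx=[0, 0, 0, 0, 1, 1, 1, 1, 2, 3, 6]
step 3: w=[0.0947, 0.0947, 0.0947, 0.0947, 0.0947, 0.0947, 0.0947, 0.0947, 0.0845, 0.0845, 0.0731]  mean=1.8193  Neff=10.9378  idx=[0, 1, 2, 3, 4, 5, 5, 6, 7, 8, 10]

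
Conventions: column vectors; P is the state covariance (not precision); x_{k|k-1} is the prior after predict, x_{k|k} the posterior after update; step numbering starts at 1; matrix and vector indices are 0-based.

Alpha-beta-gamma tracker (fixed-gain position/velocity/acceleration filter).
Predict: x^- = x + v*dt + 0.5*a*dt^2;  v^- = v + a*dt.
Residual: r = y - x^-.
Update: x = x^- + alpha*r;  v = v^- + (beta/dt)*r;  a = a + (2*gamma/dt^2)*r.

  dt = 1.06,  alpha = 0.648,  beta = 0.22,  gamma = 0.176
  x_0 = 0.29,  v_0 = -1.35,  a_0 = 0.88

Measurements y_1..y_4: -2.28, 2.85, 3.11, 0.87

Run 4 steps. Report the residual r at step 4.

step 1: x_pred=-0.6466  r=-1.6334  x^+=-1.7050  v^+=-0.7562  a^+=0.3683
step 2: x_pred=-2.2997  r=5.1497  x^+=1.0373  v^+=0.7030  a^+=1.9816
step 3: x_pred=2.8957  r=0.2143  x^+=3.0346  v^+=2.8480  a^+=2.0487
step 4: x_pred=7.2044  r=-6.3344  x^+=3.0997  v^+=3.7049  a^+=0.0643

resid = -6.3344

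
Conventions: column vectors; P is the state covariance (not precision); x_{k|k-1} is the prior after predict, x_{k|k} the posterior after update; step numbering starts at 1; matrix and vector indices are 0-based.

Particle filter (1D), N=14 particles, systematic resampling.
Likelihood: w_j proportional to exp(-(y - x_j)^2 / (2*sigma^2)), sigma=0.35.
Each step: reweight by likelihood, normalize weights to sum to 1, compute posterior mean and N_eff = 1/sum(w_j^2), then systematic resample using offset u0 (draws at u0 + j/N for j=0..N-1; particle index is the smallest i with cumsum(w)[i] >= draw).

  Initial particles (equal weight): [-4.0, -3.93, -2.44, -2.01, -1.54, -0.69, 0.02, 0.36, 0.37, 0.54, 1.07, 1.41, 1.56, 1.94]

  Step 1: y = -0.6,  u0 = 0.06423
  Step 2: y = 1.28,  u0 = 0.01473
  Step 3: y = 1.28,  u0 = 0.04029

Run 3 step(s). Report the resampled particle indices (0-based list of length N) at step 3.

resampled_idx = [1, 2, 3, 4, 5, 6, 7, 8, 8, 9, 10, 11, 12, 13]

step 1: w=[0.0000, 0.0000, 0.0000, 0.0002, 0.0217, 0.7722, 0.1662, 0.0186, 0.0171, 0.0040, 0.0000, 0.0000, 0.0000, 0.0000]  mean=-0.5482  Neff=1.5999  idx=[5, 5, 5, 5, 5, 5, 5, 5, 5, 5, 5, 6, 6, 8]
step 2: w=[0.0000, 0.0000, 0.0000, 0.0000, 0.0000, 0.0000, 0.0000, 0.0000, 0.0000, 0.0000, 0.0000, 0.0413, 0.0413, 0.9173]  mean=0.3410  Neff=1.1836  idx=[11, 13, 13, 13, 13, 13, 13, 13, 13, 13, 13, 13, 13, 13]
step 3: w=[0.0035, 0.0767, 0.0767, 0.0767, 0.0767, 0.0767, 0.0767, 0.0767, 0.0767, 0.0767, 0.0767, 0.0767, 0.0767, 0.0767]  mean=0.3688  Neff=13.0882  idx=[1, 2, 3, 4, 5, 6, 7, 8, 8, 9, 10, 11, 12, 13]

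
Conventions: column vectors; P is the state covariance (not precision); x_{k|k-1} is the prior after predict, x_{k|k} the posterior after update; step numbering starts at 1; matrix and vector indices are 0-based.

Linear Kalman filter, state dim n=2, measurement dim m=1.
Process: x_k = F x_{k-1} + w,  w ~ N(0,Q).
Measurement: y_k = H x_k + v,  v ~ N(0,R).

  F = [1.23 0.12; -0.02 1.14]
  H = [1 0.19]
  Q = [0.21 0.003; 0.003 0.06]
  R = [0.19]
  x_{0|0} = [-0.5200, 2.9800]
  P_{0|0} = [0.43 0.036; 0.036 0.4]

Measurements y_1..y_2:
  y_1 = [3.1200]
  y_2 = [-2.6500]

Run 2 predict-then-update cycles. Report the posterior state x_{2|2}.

step 1: x^-=[-0.2820, 3.4076]  P^-=[0.8769 0.0975; 0.0975 0.5784]  S=[1.1249]  K=[0.7961; 0.1844]  nu=[2.7546]  x^+=[1.9108, 3.9155]  P^+=[0.1641 -0.0676; -0.0676 0.5401]
step 2: x^-=[2.8201, 4.4255]  P^-=[0.4461 -0.0218; -0.0218 0.7651]  S=[0.6554]  K=[0.6743; 0.1886]  nu=[-6.3110]  x^+=[-1.4353, 3.2353]  P^+=[0.1481 -0.1051; -0.1051 0.7418]

x_post = [-1.4353, 3.2353]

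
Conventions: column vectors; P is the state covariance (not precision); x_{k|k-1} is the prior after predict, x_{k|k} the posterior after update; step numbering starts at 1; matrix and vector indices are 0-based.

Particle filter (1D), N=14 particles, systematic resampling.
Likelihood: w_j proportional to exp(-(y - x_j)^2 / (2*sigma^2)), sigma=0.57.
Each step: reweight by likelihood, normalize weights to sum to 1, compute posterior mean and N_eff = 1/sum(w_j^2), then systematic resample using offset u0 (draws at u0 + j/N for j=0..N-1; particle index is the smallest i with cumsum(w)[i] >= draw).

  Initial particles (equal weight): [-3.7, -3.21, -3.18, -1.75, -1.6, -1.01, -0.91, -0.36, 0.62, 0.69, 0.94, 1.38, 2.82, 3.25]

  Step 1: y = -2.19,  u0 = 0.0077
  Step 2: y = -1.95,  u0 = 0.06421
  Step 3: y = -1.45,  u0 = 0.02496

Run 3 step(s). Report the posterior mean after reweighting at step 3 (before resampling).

post_mean = -1.6484

step 1: w=[0.0151, 0.1017, 0.1115, 0.3742, 0.2950, 0.0591, 0.0405, 0.0029, 0.0000, 0.0000, 0.0000, 0.0000, 0.0000, 0.0000]  mean=-1.9612  Neff=3.9188  idx=[0, 1, 2, 2, 3, 3, 3, 3, 3, 4, 4, 4, 4, 5]
step 2: w=[0.0010, 0.0101, 0.0114, 0.0114, 0.1098, 0.1098, 0.1098, 0.1098, 0.1098, 0.0967, 0.0967, 0.0967, 0.0967, 0.0300]  mean=-1.7192  Neff=10.1012  idx=[4, 4, 5, 6, 6, 7, 8, 8, 9, 10, 11, 11, 12, 13]
step 3: w=[0.0694, 0.0694, 0.0694, 0.0694, 0.0694, 0.0694, 0.0694, 0.0694, 0.0770, 0.0770, 0.0770, 0.0770, 0.0770, 0.0592]  mean=-1.6484  Neff=13.9340  idx=[0, 1, 2, 3, 4, 5, 6, 7, 8, 9, 10, 11, 12, 13]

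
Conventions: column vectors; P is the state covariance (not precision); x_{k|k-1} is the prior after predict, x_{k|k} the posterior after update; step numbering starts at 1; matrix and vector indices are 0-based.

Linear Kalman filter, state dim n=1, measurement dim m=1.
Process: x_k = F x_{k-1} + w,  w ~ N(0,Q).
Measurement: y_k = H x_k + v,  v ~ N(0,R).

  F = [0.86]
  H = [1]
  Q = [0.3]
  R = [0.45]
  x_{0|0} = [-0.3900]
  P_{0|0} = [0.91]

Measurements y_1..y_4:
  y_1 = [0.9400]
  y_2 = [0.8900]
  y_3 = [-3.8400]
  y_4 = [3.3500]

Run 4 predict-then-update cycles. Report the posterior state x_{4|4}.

step 1: x^-=[-0.3354]  P^-=[0.9730]  S=[1.4230]  K=[0.6838]  nu=[1.2754]  x^+=[0.5367]  P^+=[0.3077]
step 2: x^-=[0.4616]  P^-=[0.5276]  S=[0.9776]  K=[0.5397]  nu=[0.4284]  x^+=[0.6928]  P^+=[0.2429]
step 3: x^-=[0.5958]  P^-=[0.4796]  S=[0.9296]  K=[0.5159]  nu=[-4.4358]  x^+=[-1.6928]  P^+=[0.2322]
step 4: x^-=[-1.4558]  P^-=[0.4717]  S=[0.9217]  K=[0.5118]  nu=[4.8058]  x^+=[1.0037]  P^+=[0.2303]

x_post = [1.0037]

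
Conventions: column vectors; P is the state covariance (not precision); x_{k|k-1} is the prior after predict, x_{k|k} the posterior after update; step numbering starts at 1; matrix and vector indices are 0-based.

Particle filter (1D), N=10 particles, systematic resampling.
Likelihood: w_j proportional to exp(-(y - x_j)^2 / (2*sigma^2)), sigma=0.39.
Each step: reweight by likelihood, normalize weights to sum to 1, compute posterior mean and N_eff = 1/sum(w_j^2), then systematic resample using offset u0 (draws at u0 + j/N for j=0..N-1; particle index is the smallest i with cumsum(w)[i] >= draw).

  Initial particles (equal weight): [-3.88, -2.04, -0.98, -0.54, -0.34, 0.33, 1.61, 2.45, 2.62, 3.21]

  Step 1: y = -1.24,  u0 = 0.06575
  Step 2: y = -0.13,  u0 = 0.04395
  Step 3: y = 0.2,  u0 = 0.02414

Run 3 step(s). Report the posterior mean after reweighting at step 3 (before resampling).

post_mean = -0.3977

step 1: w=[0.0000, 0.1023, 0.6715, 0.1675, 0.0585, 0.0003, 0.0000, 0.0000, 0.0000, 0.0000]  mean=-0.9770  Neff=2.0292  idx=[1, 2, 2, 2, 2, 2, 2, 2, 3, 4]
step 2: w=[0.0000, 0.0445, 0.0445, 0.0445, 0.0445, 0.0445, 0.0445, 0.0445, 0.2751, 0.4136]  mean=-0.5942  Neff=3.8374  idx=[1, 4, 6, 8, 8, 8, 9, 9, 9, 9]
step 3: w=[0.0050, 0.0050, 0.0050, 0.0802, 0.0802, 0.0802, 0.1861, 0.1861, 0.1861, 0.1861]  mean=-0.3977  Neff=6.3329  idx=[3, 4, 5, 6, 6, 7, 7, 8, 9, 9]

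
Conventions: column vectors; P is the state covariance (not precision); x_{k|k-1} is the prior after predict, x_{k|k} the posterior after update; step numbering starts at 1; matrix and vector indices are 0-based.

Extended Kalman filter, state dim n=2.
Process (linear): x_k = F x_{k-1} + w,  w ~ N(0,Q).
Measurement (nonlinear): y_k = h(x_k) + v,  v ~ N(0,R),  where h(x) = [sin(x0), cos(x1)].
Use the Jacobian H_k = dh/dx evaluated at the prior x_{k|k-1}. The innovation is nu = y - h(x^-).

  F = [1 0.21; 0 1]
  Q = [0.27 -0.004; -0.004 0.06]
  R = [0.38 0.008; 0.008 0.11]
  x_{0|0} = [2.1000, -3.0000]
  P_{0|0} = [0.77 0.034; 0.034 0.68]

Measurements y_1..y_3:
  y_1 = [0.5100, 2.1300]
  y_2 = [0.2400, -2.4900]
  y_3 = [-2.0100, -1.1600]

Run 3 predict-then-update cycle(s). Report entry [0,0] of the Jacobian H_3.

H_jac[0,0] = 0.9695

step 1: x^-=[1.4700, -3.0000]  P^-=[1.0843 0.1728; 0.1728 0.7400]  H_jac=[0.1006 0.0000; 0.0000 0.1411]  S=[0.3910 0.0105; 0.0105 0.1247]  K=[0.2744 0.1725; 0.0221 0.8353]  nu=[-0.4849, 3.1200]  x^+=[1.8751, -0.4045]  P^+=[1.0501 0.1500; 0.1500 0.6524]
step 2: x^-=[1.7902, -0.4045]  P^-=[1.4119 0.2830; 0.2830 0.7124]  H_jac=[-0.2176 0.0000; 0.0000 0.3936]  S=[0.4469 -0.0162; -0.0162 0.2203]  K=[-0.6710 0.4561; -0.0918 1.2657]  nu=[-0.7360, -3.4093]  x^+=[0.7292, -4.6519]  P^+=[1.1550 0.1138; 0.1138 0.3519]
step 3: x^-=[-0.2477, -4.6519]  P^-=[1.4883 0.1837; 0.1837 0.4119]  H_jac=[0.9695 0.0000; 0.0000 -0.9982]  S=[1.7788 -0.1698; -0.1698 0.5204]  K=[0.8025 -0.0906; 0.0255 -0.7817]  nu=[-1.7648, -1.0995]  x^+=[-1.5644, -3.8374]  P^+=[0.3138 0.0036; 0.0036 0.0859]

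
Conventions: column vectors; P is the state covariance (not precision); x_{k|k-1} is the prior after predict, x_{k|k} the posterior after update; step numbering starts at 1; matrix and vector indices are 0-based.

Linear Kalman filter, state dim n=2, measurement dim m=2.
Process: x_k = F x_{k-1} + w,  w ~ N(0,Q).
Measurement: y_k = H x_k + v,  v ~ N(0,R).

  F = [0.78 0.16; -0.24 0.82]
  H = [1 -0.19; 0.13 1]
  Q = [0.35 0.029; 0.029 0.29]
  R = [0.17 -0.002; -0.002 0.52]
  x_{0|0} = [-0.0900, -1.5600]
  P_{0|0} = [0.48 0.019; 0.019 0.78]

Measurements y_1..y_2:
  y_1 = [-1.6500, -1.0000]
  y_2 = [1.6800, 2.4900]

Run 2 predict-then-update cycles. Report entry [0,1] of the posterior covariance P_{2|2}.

P_post[0,1] = 0.0350

step 1: x^-=[-0.3198, -1.2576]  P^-=[0.6667 0.0529; 0.0529 0.8346]  S=[0.8468 -0.0223; -0.0223 1.3797]  K=[0.7785 0.1138; -0.1088 0.6082]  nu=[-1.5691, 0.2992]  x^+=[-1.5074, -0.9050]  P^+=[0.1396 0.0394; 0.0394 0.3113]
step 2: x^-=[-1.3205, -0.3803]  P^-=[0.4528 0.0674; 0.0674 0.4919]  S=[0.6149 0.0292; 0.0292 1.0370]  K=[0.7107 0.1018; -0.0653 0.4846]  nu=[2.9283, 3.0420]  x^+=[1.0701, 0.9025]  P^+=[0.1273 0.0350; 0.0350 0.2476]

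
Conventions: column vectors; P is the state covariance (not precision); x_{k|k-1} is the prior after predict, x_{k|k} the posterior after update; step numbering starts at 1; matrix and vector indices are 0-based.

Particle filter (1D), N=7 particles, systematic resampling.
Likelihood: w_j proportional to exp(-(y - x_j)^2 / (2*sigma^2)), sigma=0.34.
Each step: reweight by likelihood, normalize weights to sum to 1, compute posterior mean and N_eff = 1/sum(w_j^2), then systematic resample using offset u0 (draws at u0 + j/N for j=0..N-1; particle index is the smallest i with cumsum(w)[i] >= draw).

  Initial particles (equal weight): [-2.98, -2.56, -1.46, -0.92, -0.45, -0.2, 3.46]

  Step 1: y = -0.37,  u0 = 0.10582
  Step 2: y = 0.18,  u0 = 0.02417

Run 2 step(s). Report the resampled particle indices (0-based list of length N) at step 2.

step 1: w=[0.0000, 0.0000, 0.0028, 0.1268, 0.4564, 0.4141, 0.0000]  mean=-0.4089  Neff=2.5264  idx=[3, 4, 4, 4, 5, 5, 5]
step 2: w=[0.0025, 0.0835, 0.0835, 0.0835, 0.2490, 0.2490, 0.2490]  mean=-0.2644  Neff=4.8331  idx=[1, 2, 4, 4, 5, 5, 6]

resampled_idx = [1, 2, 4, 4, 5, 5, 6]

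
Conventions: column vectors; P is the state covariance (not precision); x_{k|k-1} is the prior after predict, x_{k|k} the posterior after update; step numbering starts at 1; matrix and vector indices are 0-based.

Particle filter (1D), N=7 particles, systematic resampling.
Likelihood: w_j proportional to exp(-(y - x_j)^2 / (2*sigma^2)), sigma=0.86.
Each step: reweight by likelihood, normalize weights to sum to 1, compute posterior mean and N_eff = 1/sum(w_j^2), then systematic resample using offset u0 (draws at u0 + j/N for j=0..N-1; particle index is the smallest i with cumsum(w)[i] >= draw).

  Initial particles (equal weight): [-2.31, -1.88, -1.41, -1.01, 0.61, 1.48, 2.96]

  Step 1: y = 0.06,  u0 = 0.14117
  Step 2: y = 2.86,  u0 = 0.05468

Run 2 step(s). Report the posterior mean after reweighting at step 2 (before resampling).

step 1: w=[0.0120, 0.0420, 0.1242, 0.2468, 0.4362, 0.1369, 0.0018]  mean=-0.0570  Neff=3.4808  idx=[2, 3, 4, 4, 4, 4, 6]
step 2: w=[0.0000, 0.0000, 0.0290, 0.0290, 0.0290, 0.0290, 0.8838]  mean=2.6869  Neff=1.2747  idx=[3, 6, 6, 6, 6, 6, 6]

post_mean = 2.6869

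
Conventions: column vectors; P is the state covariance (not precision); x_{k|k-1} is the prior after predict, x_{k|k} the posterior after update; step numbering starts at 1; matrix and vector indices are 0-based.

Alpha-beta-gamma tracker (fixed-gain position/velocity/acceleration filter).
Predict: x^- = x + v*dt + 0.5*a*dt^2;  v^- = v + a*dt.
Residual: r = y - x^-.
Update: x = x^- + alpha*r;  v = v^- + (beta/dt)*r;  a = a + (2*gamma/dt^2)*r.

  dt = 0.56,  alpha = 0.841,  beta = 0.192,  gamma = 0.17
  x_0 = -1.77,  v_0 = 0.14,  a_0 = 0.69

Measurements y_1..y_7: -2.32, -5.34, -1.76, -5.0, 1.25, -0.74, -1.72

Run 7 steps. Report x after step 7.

step 1: x_pred=-1.5834  r=-0.7366  x^+=-2.2029  v^+=0.2739  a^+=-0.1086
step 2: x_pred=-2.0666  r=-3.2734  x^+=-4.8195  v^+=-0.9093  a^+=-3.6576
step 3: x_pred=-5.9022  r=4.1422  x^+=-2.4186  v^+=-1.5374  a^+=0.8333
step 4: x_pred=-3.1489  r=-1.8511  x^+=-4.7057  v^+=-1.7054  a^+=-1.1736
step 5: x_pred=-5.8447  r=7.0947  x^+=0.1219  v^+=0.0699  a^+=6.5183
step 6: x_pred=1.1831  r=-1.9231  x^+=-0.4342  v^+=3.0608  a^+=4.4333
step 7: x_pred=1.9749  r=-3.6949  x^+=-1.1325  v^+=4.2766  a^+=0.4273

x_post = -1.1325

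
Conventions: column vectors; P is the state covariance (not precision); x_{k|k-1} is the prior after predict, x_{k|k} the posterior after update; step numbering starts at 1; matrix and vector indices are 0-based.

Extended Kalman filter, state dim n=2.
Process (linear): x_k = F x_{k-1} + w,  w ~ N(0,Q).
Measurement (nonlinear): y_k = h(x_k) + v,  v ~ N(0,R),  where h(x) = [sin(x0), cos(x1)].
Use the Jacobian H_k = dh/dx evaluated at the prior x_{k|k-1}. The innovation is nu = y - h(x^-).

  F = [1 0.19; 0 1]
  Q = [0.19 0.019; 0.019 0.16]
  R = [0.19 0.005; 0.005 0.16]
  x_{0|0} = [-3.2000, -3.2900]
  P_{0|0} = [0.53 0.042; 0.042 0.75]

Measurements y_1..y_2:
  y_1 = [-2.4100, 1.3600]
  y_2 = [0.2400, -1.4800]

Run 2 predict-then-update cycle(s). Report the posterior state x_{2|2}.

step 1: x^-=[-3.8251, -3.2900]  P^-=[0.7630 0.2035; 0.2035 0.9100]  H_jac=[-0.7754 0.0000; 0.0000 -0.1479]  S=[0.6487 0.0283; 0.0283 0.1799]  K=[-0.9109 -0.0238; -0.2120 -0.7146]  nu=[-3.0415, 2.3490]  x^+=[-1.1104, -4.3237]  P^+=[0.2234 0.0566; 0.0566 0.7804]
step 2: x^-=[-1.9319, -4.3237]  P^-=[0.4630 0.2238; 0.2238 0.9404]  H_jac=[-0.3533 0.0000; 0.0000 -0.9254]  S=[0.2478 0.0782; 0.0782 0.9653]  K=[-0.6080 -0.1653; -0.0356 -0.8986]  nu=[1.1755, -1.1010]  x^+=[-2.4645, -3.3762]  P^+=[0.3293 0.0319; 0.0319 0.1556]

x_post = [-2.4645, -3.3762]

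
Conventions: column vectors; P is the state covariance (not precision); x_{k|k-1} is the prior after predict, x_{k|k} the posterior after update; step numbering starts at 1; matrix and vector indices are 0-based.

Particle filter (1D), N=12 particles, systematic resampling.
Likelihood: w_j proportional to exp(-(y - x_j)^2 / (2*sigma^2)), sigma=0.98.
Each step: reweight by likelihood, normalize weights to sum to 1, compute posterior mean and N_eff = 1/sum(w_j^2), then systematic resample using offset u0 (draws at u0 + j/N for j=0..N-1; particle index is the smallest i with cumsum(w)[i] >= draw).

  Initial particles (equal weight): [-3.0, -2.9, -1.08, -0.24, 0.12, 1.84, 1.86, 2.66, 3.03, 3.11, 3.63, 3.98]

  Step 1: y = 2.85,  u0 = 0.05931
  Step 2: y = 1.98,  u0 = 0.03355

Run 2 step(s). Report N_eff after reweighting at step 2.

N_eff = 9.8692

step 1: w=[0.0000, 0.0000, 0.0001, 0.0013, 0.0038, 0.1091, 0.1114, 0.1821, 0.1825, 0.1791, 0.1352, 0.0954]  mean=2.8730  Neff=6.6554  idx=[5, 6, 7, 7, 7, 8, 8, 9, 9, 10, 10, 11]
step 2: w=[0.1393, 0.1397, 0.1106, 0.1106, 0.1106, 0.0793, 0.0793, 0.0724, 0.0724, 0.0341, 0.0341, 0.0175]  mean=2.6472  Neff=9.8692  idx=[0, 0, 1, 2, 2, 3, 4, 5, 6, 7, 8, 10]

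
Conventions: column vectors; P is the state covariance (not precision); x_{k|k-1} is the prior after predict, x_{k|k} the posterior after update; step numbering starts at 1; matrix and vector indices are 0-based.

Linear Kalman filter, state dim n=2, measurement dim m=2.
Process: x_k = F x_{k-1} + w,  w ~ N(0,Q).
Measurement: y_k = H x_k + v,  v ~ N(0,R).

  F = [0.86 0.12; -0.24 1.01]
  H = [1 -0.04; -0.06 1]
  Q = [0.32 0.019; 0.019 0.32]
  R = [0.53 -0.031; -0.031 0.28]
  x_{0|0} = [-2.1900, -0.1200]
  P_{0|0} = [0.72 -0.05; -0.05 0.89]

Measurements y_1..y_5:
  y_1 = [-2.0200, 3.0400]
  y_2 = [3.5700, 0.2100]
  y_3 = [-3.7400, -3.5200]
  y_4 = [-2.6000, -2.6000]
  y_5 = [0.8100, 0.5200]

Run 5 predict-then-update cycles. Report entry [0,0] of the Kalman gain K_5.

K[0,0] = 0.4937

step 1: x^-=[-1.8978, 0.4044]  P^-=[0.8550 -0.0637; -0.0637 1.2936]  S=[1.3922 -0.1979; -0.1979 1.5843]  K=[0.6166 0.0044; 0.0341 0.8232]  nu=[-0.1060, 2.5217]  x^+=[-1.9520, 2.4766]  P^+=[0.3267 0.0017; 0.0017 0.2295]
step 2: x^-=[-1.3815, 2.9699]  P^-=[0.5653 -0.0192; -0.0192 0.5721]  S=[1.0978 -0.1070; -0.1070 0.8565]  K=[0.5159 0.0025; 0.0273 0.6728]  nu=[5.0703, -2.8427]  x^+=[1.2272, 1.1957]  P^+=[0.2734 0.0011; 0.0011 0.1876]
step 3: x^-=[1.1989, 0.9131]  P^-=[0.5251 -0.0138; -0.0138 0.5266]  S=[1.0571 -0.0974; -0.0974 0.8101]  K=[0.4977 0.0039; 0.0273 0.6543]  nu=[-4.9024, -4.3611]  x^+=[-1.2580, -2.0744]  P^+=[0.2637 0.0015; 0.0015 0.1824]
step 4: x^-=[-1.3308, -1.7932]  P^-=[0.5180 -0.0121; -0.0121 0.5206]  S=[1.0498 -0.0950; -0.0950 0.8039]  K=[0.4943 0.0047; 0.0277 0.6517]  nu=[-1.3410, -0.8866]  x^+=[-1.9978, -2.4081]  P^+=[0.2619 0.0017; 0.0017 0.1817]
step 5: x^-=[-2.0071, -1.9527]  P^-=[0.5167 -0.0116; -0.0116 0.5196]  S=[1.0484 -0.0944; -0.0944 0.8029]  K=[0.4937 0.0050; 0.0278 0.6513]  nu=[2.7390, 2.3523]  x^+=[-0.6431, -0.3445]  P^+=[0.2616 0.0018; 0.0018 0.1816]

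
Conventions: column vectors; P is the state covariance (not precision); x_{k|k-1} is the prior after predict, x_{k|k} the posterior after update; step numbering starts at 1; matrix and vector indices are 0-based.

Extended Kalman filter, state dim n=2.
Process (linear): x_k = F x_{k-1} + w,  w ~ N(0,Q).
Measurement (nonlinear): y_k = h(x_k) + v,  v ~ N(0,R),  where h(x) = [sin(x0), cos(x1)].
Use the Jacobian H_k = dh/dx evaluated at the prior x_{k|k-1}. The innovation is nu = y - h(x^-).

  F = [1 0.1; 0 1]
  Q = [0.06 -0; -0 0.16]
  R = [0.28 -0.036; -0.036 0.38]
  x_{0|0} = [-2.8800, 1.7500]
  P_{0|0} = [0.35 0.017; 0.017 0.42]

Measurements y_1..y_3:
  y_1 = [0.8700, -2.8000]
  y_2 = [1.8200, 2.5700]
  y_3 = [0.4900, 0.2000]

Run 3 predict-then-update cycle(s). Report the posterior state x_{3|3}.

step 1: x^-=[-2.7050, 1.7500]  P^-=[0.4176 0.0590; 0.0590 0.5800]  H_jac=[-0.9062 0.0000; 0.0000 -0.9840]  S=[0.6229 0.0166; 0.0166 0.9416]  K=[-0.6061 -0.0510; -0.0697 -0.6049]  nu=[1.2929, -2.6218]  x^+=[-3.3550, 3.2458]  P^+=[0.1853 -0.0025; -0.0025 0.2311]
step 2: x^-=[-3.0305, 3.2458]  P^-=[0.2471 0.0206; 0.0206 0.3911]  H_jac=[-0.9938 0.0000; 0.0000 0.1040]  S=[0.5240 -0.0381; -0.0381 0.3842]  K=[-0.4716 -0.0412; -0.0316 0.1027]  nu=[1.9309, 3.5646]  x^+=[-4.0879, 3.5508]  P^+=[0.1314 0.0126; 0.0126 0.3862]
step 3: x^-=[-3.7329, 3.5508]  P^-=[0.1978 0.0513; 0.0513 0.5462]  H_jac=[-0.8302 0.0000; 0.0000 0.3979]  S=[0.4163 -0.0529; -0.0529 0.4665]  K=[-0.3945 -0.0010; -0.0436 0.4610]  nu=[-0.0674, 1.1174]  x^+=[-3.7074, 4.0689]  P^+=[0.1330 0.0347; 0.0347 0.4442]

x_post = [-3.7074, 4.0689]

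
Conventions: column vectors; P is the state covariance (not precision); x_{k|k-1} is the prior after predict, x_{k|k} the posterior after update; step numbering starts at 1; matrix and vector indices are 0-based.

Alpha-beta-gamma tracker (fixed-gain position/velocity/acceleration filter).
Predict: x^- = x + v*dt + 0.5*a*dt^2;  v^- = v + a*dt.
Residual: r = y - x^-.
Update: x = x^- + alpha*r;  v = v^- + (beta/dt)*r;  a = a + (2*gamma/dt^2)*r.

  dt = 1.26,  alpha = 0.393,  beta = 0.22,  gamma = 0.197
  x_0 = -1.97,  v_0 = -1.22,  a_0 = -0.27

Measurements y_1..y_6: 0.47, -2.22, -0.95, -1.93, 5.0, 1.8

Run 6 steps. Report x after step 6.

step 1: x_pred=-3.7215  r=4.1915  x^+=-2.0743  v^+=-0.8283  a^+=0.7702
step 2: x_pred=-2.5066  r=0.2866  x^+=-2.3939  v^+=0.1922  a^+=0.8413
step 3: x_pred=-1.4840  r=0.5340  x^+=-1.2741  v^+=1.3455  a^+=0.9739
step 4: x_pred=1.1943  r=-3.1243  x^+=-0.0336  v^+=2.0270  a^+=0.1985
step 5: x_pred=2.6781  r=2.3219  x^+=3.5906  v^+=2.6826  a^+=0.7747
step 6: x_pred=7.5856  r=-5.7856  x^+=5.3119  v^+=2.6486  a^+=-0.6611

x_post = 5.3119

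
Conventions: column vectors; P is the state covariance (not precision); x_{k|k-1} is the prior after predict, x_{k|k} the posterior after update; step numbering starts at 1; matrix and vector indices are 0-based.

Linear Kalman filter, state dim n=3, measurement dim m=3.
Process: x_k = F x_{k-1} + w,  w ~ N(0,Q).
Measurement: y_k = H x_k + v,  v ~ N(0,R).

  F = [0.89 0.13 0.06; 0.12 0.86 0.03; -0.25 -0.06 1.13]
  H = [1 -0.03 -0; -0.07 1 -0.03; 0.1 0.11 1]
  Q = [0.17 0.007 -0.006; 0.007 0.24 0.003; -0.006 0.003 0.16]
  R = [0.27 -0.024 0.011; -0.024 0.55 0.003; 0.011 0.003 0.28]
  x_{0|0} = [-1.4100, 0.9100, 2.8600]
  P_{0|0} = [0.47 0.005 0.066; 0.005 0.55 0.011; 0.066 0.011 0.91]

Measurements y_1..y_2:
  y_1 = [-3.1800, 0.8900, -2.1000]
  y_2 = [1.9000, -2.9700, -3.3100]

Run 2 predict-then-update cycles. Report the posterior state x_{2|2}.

x_post = [-0.0929, -1.0913, -2.2699]

step 1: x^-=[-0.9650, 0.6992, 3.5297]  P^-=[0.5632 0.1271 0.0134; 0.1271 0.6564 0.0094; 0.0134 0.0094 1.3147]  S=[0.8262 0.0438 0.0918; 0.0438 1.1921 0.0519; 0.0918 0.0519 1.6158]  K=[0.6732 0.0479 0.0120; 0.0975 0.5378 0.0355; -0.0723 -0.0591 0.8211]  nu=[-2.1940, 0.2291, -5.6101]  x^+=[-2.4983, 0.4092, -0.9318]  P^+=[0.1814 0.0226 -0.0097; 0.0226 0.2945 -0.0220; -0.0097 -0.0220 0.2323]
step 2: x^-=[-2.2262, 0.0242, -0.4529]  P^-=[0.3234 0.0759 -0.0477; 0.0759 0.4641 -0.0374; -0.0477 -0.0374 0.4782]  S=[0.5892 0.0168 0.0034; 0.0168 1.0075 0.0106; 0.0034 0.0106 0.7510]  K=[0.5437 0.0453 -0.0124; 0.0920 0.4547 0.0214; -0.0810 -0.0533 0.6261]  nu=[4.1269, -3.1636, -2.6371]  x^+=[-0.0929, -1.0913, -2.2699]  P^+=[0.1462 0.0216 -0.0144; 0.0216 0.2488 -0.0212; -0.0144 -0.0212 0.1780]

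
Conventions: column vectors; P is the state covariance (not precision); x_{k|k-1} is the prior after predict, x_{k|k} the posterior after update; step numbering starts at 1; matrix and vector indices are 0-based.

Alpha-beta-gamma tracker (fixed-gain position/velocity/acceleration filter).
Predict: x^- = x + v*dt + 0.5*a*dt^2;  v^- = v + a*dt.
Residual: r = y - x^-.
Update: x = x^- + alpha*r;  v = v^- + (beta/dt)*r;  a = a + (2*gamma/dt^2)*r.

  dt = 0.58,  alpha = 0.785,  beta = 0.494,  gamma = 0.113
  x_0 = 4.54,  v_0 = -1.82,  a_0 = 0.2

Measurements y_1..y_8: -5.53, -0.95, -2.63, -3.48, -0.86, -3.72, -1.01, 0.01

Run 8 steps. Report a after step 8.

a_post = 0.8793

step 1: x_pred=3.5180  r=-9.0480  x^+=-3.5847  v^+=-9.4104  a^+=-5.8786
step 2: x_pred=-10.0315  r=9.0815  x^+=-2.9025  v^+=-5.0851  a^+=0.2225
step 3: x_pred=-5.8145  r=3.1845  x^+=-3.3147  v^+=-2.2438  a^+=2.3619
step 4: x_pred=-4.2188  r=0.7388  x^+=-3.6388  v^+=-0.2447  a^+=2.8582
step 5: x_pred=-3.3000  r=2.4400  x^+=-1.3846  v^+=3.4913  a^+=4.4974
step 6: x_pred=1.3968  r=-5.1168  x^+=-2.6199  v^+=1.7417  a^+=1.0599
step 7: x_pred=-1.4314  r=0.4214  x^+=-1.1006  v^+=2.7153  a^+=1.3430
step 8: x_pred=0.7002  r=-0.6902  x^+=0.1584  v^+=2.9064  a^+=0.8793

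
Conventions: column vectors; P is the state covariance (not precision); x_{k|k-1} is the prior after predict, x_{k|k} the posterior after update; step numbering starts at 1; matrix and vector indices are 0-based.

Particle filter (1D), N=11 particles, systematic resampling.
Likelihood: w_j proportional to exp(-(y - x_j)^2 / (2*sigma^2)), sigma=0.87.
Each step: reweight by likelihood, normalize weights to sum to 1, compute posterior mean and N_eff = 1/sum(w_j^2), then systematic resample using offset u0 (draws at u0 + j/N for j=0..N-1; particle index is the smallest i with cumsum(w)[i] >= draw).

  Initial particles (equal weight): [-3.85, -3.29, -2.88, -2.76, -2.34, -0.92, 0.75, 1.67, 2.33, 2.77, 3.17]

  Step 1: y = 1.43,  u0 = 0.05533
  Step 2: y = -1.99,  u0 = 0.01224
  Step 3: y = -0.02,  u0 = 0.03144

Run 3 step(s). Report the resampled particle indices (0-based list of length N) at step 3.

step 1: w=[0.0000, 0.0000, 0.0000, 0.0000, 0.0000, 0.0095, 0.2677, 0.3498, 0.2128, 0.1110, 0.0492]  mean=1.7353  Neff=3.9345  idx=[6, 6, 6, 7, 7, 7, 7, 8, 8, 9, 10]
step 2: w=[0.3243, 0.3243, 0.3243, 0.0066, 0.0066, 0.0066, 0.0066, 0.0002, 0.0002, 0.0000, 0.0000]  mean=0.7751  Neff=3.1668  idx=[0, 0, 0, 0, 1, 1, 1, 1, 2, 2, 2]
step 3: w=[0.0909, 0.0909, 0.0909, 0.0909, 0.0909, 0.0909, 0.0909, 0.0909, 0.0909, 0.0909, 0.0909]  mean=0.7500  Neff=11.0000  idx=[0, 1, 2, 3, 4, 5, 6, 7, 8, 9, 10]

resampled_idx = [0, 1, 2, 3, 4, 5, 6, 7, 8, 9, 10]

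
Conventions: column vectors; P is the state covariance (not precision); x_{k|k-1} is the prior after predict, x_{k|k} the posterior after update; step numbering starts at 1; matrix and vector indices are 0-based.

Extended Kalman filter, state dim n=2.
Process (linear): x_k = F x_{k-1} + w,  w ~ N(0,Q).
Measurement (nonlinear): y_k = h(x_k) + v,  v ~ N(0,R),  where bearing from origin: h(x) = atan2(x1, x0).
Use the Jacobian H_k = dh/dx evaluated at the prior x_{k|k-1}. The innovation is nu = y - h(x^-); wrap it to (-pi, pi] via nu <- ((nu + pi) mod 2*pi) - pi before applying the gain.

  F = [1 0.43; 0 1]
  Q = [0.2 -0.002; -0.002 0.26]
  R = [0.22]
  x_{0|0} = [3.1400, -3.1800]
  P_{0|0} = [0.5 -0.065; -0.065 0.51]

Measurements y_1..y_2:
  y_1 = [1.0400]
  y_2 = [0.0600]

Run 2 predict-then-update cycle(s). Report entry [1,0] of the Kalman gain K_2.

K[1,0] = 0.8485

step 1: x^-=[1.7726, -3.1800]  P^-=[0.7384 0.1523; 0.1523 0.7700]  H_jac=[0.2399 0.1337]  S=[0.2860]  K=[0.6905; 0.4877]  nu=[2.1023]  x^+=[3.2243, -2.1546]  P^+=[0.6020 0.0560; 0.0560 0.7020]
step 2: x^-=[2.2978, -2.1546]  P^-=[0.9799 0.3558; 0.3558 0.9620]  H_jac=[0.2172 0.2316]  S=[0.3536]  K=[0.8349; 0.8485]  nu=[0.8133]  x^+=[2.9767, -1.4646]  P^+=[0.7335 0.1053; 0.1053 0.7074]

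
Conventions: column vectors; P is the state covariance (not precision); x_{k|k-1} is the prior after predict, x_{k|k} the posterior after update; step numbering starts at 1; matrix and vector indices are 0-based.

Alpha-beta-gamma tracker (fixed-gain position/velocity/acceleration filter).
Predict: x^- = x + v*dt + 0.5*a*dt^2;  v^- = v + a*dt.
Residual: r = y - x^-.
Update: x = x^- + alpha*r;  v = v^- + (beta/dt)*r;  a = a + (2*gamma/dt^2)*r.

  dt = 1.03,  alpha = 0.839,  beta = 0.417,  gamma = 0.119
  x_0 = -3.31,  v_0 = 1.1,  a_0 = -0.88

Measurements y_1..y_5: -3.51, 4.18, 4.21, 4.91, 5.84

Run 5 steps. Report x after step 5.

step 1: x_pred=-2.6438  r=-0.8662  x^+=-3.3705  v^+=-0.1571  a^+=-1.0743
step 2: x_pred=-4.1022  r=8.2822  x^+=2.8466  v^+=2.0895  a^+=0.7837
step 3: x_pred=5.4144  r=-1.2044  x^+=4.4039  v^+=2.4090  a^+=0.5135
step 4: x_pred=7.1576  r=-2.2476  x^+=5.2719  v^+=2.0280  a^+=0.0093
step 5: x_pred=7.3656  r=-1.5256  x^+=6.0856  v^+=1.4199  a^+=-0.3330

x_post = 6.0856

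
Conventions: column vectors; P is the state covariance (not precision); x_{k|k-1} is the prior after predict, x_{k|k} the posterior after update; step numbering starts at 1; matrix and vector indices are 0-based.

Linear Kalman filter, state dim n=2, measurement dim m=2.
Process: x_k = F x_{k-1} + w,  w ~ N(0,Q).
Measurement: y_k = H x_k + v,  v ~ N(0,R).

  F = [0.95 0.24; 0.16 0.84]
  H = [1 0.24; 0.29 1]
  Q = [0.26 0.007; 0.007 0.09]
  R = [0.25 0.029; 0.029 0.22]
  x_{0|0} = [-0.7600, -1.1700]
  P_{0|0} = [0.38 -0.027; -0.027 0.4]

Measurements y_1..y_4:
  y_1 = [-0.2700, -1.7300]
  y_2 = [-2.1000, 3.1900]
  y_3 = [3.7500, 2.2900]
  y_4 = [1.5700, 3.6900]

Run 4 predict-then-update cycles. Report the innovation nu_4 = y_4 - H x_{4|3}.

step 1: x^-=[-1.0028, -1.1044]  P^-=[0.6137 0.1228; 0.1228 0.3747]  S=[0.9442 0.4283; 0.4283 0.7176]  K=[0.6733 0.0173; -0.0467 0.5997]  nu=[0.9979, -0.3348]  x^+=[-0.3368, -1.3518]  P^+=[0.1754 -0.0275; -0.0275 0.1386]
step 2: x^-=[-0.6443, -1.1894]  P^-=[0.4138 0.0386; 0.0386 0.1849]  S=[0.6929 0.2346; 0.2346 0.4620]  K=[0.5969 0.0401; -0.0290 0.4390]  nu=[-1.1702, 4.5662]  x^+=[-1.1598, 0.8492]  P^+=[0.1549 -0.0188; -0.0188 0.1012]
step 3: x^-=[-0.8980, 0.5277]  P^-=[0.3971 0.0352; 0.0352 0.1603]  S=[0.6732 0.2203; 0.2203 0.4341]  K=[0.5864 0.0488; -0.0229 0.4044]  nu=[4.5214, 2.0227]  x^+=[1.8520, 1.2424]  P^+=[0.1519 -0.0163; -0.0163 0.0930]
step 4: x^-=[2.0576, 1.3399]  P^-=[0.3950 0.0352; 0.0352 0.1552]  S=[0.6709 0.2184; 0.2184 0.4288]  K=[0.5847 0.0514; -0.0211 0.3964]  nu=[-0.8091, 1.7534]  x^+=[1.6746, 2.0520]  P^+=[0.1514 -0.0157; -0.0157 0.0911]

innov = [-0.8091, 1.7534]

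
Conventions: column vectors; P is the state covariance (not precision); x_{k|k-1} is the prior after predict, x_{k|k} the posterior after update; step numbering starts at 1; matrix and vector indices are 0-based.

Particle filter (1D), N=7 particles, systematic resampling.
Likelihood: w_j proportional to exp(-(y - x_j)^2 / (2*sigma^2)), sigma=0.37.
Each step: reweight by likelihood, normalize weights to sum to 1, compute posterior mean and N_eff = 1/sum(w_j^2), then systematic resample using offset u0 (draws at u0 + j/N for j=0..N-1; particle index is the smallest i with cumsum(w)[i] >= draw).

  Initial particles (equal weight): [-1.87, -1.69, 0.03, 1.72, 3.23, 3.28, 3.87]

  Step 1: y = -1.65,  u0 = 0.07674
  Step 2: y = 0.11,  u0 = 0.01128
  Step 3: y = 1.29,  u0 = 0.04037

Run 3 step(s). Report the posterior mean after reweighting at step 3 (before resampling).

post_mean = -1.6905

step 1: w=[0.4574, 0.5426, 0.0000, 0.0000, 0.0000, 0.0000, 0.0000]  mean=-1.7723  Neff=1.9856  idx=[0, 0, 0, 1, 1, 1, 1]
step 2: w=[0.0196, 0.0196, 0.0196, 0.2353, 0.2353, 0.2353, 0.2353]  mean=-1.7006  Neff=4.4922  idx=[0, 3, 4, 4, 5, 5, 6]
step 3: w=[0.0029, 0.1662, 0.1662, 0.1662, 0.1662, 0.1662, 0.1662]  mean=-1.6905  Neff=6.0351  idx=[1, 2, 2, 3, 4, 5, 6]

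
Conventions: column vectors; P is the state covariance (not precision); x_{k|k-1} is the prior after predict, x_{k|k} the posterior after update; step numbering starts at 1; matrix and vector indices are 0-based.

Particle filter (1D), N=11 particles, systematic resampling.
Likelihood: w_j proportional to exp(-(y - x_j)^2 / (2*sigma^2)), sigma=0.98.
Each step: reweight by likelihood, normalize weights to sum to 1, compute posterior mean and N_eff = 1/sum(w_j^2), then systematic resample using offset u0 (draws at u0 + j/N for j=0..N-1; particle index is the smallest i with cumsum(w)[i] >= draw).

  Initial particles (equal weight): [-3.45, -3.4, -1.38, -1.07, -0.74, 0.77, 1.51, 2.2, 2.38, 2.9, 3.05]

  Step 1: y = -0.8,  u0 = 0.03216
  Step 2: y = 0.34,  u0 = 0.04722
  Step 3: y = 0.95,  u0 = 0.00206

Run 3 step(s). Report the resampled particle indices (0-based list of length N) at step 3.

resampled_idx = [0, 3, 5, 6, 8, 9, 9, 9, 10, 10, 10]

step 1: w=[0.0080, 0.0092, 0.2614, 0.2999, 0.3109, 0.0863, 0.0194, 0.0029, 0.0016, 0.0003, 0.0001]  mean=-0.8638  Neff=3.8037  idx=[2, 2, 2, 3, 3, 3, 3, 4, 4, 4, 5]
step 2: w=[0.0465, 0.0465, 0.0465, 0.0771, 0.0771, 0.0771, 0.0771, 0.1183, 0.1183, 0.1183, 0.1972]  mean=-0.6334  Neff=8.9997  idx=[1, 2, 4, 5, 6, 7, 8, 8, 9, 10, 10]
step 3: w=[0.0177, 0.0177, 0.0357, 0.0357, 0.0357, 0.0675, 0.0675, 0.0675, 0.0675, 0.2937, 0.2937]  mean=0.0890  Neff=5.1225  idx=[0, 3, 5, 6, 8, 9, 9, 9, 10, 10, 10]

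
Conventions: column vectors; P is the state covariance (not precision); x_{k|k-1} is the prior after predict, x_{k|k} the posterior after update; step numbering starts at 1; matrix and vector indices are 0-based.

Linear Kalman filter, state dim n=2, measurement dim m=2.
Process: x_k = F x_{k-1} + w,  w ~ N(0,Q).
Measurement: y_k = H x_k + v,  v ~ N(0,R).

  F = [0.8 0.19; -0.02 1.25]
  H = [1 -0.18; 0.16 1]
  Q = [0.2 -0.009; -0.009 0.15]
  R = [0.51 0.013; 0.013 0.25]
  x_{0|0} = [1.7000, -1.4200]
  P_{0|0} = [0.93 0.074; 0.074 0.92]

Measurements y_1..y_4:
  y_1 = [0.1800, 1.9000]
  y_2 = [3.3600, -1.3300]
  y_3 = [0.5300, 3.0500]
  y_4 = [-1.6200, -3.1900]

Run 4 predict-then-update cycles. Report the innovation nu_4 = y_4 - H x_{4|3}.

innov = [-2.6440, -5.2389]

step 1: x^-=[1.0902, -1.8090]  P^-=[0.8509 0.2683; 0.2683 1.5842]  S=[1.3156 0.1246; 0.1246 1.9418]  K=[0.5939 0.1702; -0.0927 0.8439]  nu=[-1.2358, 3.5346]  x^+=[0.9577, 1.2883]  P^+=[0.3054 0.0014; 0.0014 0.2095]
step 2: x^-=[1.0110, 1.5912]  P^-=[0.4034 0.0373; 0.0373 0.4775]  S=[0.9155 0.0278; 0.0278 0.7497]  K=[0.4297 0.1199; -0.0728 0.6475]  nu=[2.6354, -3.0830]  x^+=[1.7738, -0.5970]  P^+=[0.2208 0.0002; 0.0002 0.1609]
step 3: x^-=[1.3056, -0.7817]  P^-=[0.3472 0.0259; 0.0259 0.4015]  S=[0.8608 0.0215; 0.0215 0.6687]  K=[0.3951 0.1092; -0.0690 0.6088]  nu=[-0.9163, 3.6228]  x^+=[1.3390, 1.4872]  P^+=[0.2029 -0.0000; -0.0000 0.1513]
step 4: x^-=[1.3538, 1.8323]  P^-=[0.3353 0.0236; 0.0236 0.3865]  S=[0.8493 0.0200; 0.0200 0.6527]  K=[0.3873 0.1065; -0.0682 0.6001]  nu=[-2.6440, -5.2389]  x^+=[-0.2283, -1.1312]  P^+=[0.1989 -0.0001; -0.0001 0.1492]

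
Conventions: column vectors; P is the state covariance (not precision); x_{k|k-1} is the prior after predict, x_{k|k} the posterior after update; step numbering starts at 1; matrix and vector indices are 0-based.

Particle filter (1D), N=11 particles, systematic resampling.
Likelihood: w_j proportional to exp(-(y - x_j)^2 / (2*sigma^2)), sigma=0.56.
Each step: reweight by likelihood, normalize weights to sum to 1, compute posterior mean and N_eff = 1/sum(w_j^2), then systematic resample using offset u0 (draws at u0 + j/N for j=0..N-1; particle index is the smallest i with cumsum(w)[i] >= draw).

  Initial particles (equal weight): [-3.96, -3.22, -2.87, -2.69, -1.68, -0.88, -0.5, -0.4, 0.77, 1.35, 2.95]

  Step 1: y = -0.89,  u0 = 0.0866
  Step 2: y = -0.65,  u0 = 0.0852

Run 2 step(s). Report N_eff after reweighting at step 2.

N_eff = 9.4390

step 1: w=[0.0000, 0.0001, 0.0007, 0.0020, 0.1294, 0.3500, 0.2747, 0.2387, 0.0043, 0.0001, 0.0000]  mean=-0.7623  Neff=3.6804  idx=[4, 5, 5, 5, 5, 6, 6, 6, 7, 7, 8]
step 2: w=[0.0214, 0.1068, 0.1068, 0.1068, 0.1068, 0.1121, 0.1121, 0.1121, 0.1052, 0.1052, 0.0047]  mean=-0.6606  Neff=9.4390  idx=[1, 2, 3, 4, 5, 5, 6, 7, 8, 9, 9]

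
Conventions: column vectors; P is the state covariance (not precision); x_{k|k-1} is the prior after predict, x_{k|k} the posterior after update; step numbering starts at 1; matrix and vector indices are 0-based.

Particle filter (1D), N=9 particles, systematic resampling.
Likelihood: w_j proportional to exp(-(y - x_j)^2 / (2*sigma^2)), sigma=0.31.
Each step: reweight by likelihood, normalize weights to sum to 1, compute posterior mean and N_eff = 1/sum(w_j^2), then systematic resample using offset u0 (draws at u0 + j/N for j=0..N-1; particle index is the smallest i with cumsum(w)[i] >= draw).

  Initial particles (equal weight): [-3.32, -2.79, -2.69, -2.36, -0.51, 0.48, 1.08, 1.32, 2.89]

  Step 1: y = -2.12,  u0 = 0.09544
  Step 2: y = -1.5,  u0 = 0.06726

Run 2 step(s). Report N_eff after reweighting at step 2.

step 1: w=[0.0005, 0.0946, 0.1803, 0.7245, 0.0000, 0.0000, 0.0000, 0.0000, 0.0000]  mean=-2.4607  Neff=1.7655  idx=[2, 2, 3, 3, 3, 3, 3, 3, 3]
step 2: w=[0.0042, 0.0042, 0.1417, 0.1417, 0.1417, 0.1417, 0.1417, 0.1417, 0.1417]  mean=-2.3628  Neff=7.1171  idx=[2, 3, 3, 4, 5, 6, 7, 7, 8]

N_eff = 7.1171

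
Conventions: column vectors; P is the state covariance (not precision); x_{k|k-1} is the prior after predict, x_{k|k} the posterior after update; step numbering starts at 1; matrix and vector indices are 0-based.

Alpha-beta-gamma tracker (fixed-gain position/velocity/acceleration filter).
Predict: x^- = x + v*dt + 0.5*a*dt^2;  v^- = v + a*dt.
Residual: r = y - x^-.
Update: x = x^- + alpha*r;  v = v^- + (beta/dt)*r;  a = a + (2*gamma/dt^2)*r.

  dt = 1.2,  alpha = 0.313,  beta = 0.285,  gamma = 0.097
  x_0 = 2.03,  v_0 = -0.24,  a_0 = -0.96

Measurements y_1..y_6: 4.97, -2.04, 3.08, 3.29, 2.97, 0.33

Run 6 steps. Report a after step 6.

step 1: x_pred=1.0508  r=3.9192  x^+=2.2775  v^+=-0.4612  a^+=-0.4320
step 2: x_pred=1.4130  r=-3.4530  x^+=0.3322  v^+=-1.7997  a^+=-0.8972
step 3: x_pred=-2.4734  r=5.5534  x^+=-0.7352  v^+=-1.5574  a^+=-0.1490
step 4: x_pred=-2.7113  r=6.0013  x^+=-0.8329  v^+=-0.3109  a^+=0.6595
step 5: x_pred=-0.7312  r=3.7012  x^+=0.4273  v^+=1.3595  a^+=1.1581
step 6: x_pred=2.8925  r=-2.5625  x^+=2.0904  v^+=2.1406  a^+=0.8129

a_post = 0.8129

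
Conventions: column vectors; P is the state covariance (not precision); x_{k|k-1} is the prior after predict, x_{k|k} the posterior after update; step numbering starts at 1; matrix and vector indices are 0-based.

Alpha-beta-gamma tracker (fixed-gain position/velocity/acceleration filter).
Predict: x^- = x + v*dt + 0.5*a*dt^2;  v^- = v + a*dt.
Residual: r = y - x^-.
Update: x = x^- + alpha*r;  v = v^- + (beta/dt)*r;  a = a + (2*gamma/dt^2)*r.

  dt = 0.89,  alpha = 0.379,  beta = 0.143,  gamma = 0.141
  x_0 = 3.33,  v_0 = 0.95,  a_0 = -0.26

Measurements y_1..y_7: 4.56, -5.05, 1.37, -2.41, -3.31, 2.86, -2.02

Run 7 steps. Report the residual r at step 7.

step 1: x_pred=4.0725  r=0.4875  x^+=4.2573  v^+=0.7969  a^+=-0.0865
step 2: x_pred=4.9323  r=-9.9823  x^+=1.1490  v^+=-0.8839  a^+=-3.6403
step 3: x_pred=-1.0794  r=2.4494  x^+=-0.1511  v^+=-3.7302  a^+=-2.7683
step 4: x_pred=-4.5674  r=2.1574  x^+=-3.7497  v^+=-5.8474  a^+=-2.0002
step 5: x_pred=-9.7461  r=6.4361  x^+=-7.3068  v^+=-6.5934  a^+=0.2911
step 6: x_pred=-13.0597  r=15.9197  x^+=-7.0261  v^+=-3.7765  a^+=5.9588
step 7: x_pred=-8.0272  r=6.0072  x^+=-5.7505  v^+=2.4920  a^+=8.0974

resid = 6.0072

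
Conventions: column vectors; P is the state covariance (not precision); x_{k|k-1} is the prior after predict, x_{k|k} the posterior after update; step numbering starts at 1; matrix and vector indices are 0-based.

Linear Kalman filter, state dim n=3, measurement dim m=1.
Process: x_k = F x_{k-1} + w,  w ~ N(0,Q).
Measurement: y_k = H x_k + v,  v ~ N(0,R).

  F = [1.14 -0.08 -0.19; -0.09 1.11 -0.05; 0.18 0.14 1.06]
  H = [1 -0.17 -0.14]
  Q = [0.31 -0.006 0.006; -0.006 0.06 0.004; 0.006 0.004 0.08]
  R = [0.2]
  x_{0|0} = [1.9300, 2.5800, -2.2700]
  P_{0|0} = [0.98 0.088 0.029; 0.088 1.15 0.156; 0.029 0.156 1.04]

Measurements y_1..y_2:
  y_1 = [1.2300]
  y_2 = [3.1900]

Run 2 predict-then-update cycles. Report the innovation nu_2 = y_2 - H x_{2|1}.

step 1: x^-=[2.4251, 2.8036, -1.6976]  P^-=[1.6046 -0.1202 0.0142; -0.1202 1.4528 0.3076; 0.0142 0.3076 1.3646]  S=[1.9249]  K=[0.8432; -0.2131; -0.1190]  nu=[-0.9562]  x^+=[1.6189, 3.0074, -1.5838]  P^+=[0.2360 0.2257 0.2074; 0.2257 1.3654 0.2588; 0.2074 0.2588 1.3374]
step 2: x^-=[1.9058, 3.2717, -0.9664]  P^-=[0.5506 0.0867 0.0173; 0.0867 1.6756 0.4647; 0.0173 0.4647 1.7844]  S=[0.8218]  K=[0.6491; -0.3203; -0.3791]  nu=[1.7051]  x^+=[3.0126, 2.7256, -1.6127]  P^+=[0.2043 0.2575 0.2195; 0.2575 1.5913 0.3650; 0.2195 0.3650 1.6663]

innov = [1.7051]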